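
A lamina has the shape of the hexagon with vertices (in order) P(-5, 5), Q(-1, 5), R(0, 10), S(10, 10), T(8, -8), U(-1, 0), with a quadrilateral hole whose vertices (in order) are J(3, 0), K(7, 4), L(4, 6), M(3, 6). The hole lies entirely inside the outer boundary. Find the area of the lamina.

138.5

Outer boundary:
Apply the shoelace (surveyor's) formula: 2A = Σ (x_i·y_{i+1} − x_{i+1}·y_i), indices taken mod 6.
Σ = (-20) + (-10) + (-100) + (-160) + (-8) + (-5) = -303
Area = |Σ|/2 = 151.5.
Hole:
Apply the shoelace (surveyor's) formula: 2A = Σ (x_i·y_{i+1} − x_{i+1}·y_i), indices taken mod 4.
J→K: (3)(4) − (7)(0) = 12
K→L: (7)(6) − (4)(4) = 26
L→M: (4)(6) − (3)(6) = 6
M→J: (3)(0) − (3)(6) = -18
Σ = 26
Area = |Σ|/2 = 13.
Net area = 151.5 − 13 = 138.5.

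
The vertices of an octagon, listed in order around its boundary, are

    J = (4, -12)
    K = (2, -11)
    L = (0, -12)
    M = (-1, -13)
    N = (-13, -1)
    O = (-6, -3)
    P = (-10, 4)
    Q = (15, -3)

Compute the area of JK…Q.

J→K: (4)(-11) − (2)(-12) = -20
K→L: (2)(-12) − (0)(-11) = -24
L→M: (0)(-13) − (-1)(-12) = -12
M→N: (-1)(-1) − (-13)(-13) = -168
N→O: (-13)(-3) − (-6)(-1) = 33
O→P: (-6)(4) − (-10)(-3) = -54
P→Q: (-10)(-3) − (15)(4) = -30
Q→J: (15)(-12) − (4)(-3) = -168
Σ = -443
Area = |Σ|/2 = 221.5.

221.5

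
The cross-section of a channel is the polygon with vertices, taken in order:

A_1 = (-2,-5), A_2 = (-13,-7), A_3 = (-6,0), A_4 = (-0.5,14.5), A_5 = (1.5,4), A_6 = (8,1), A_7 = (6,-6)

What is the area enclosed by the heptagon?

Apply Gauss's area formula: 2A = Σ (x_i·y_{i+1} − x_{i+1}·y_i), indices taken mod 7.
A_1→A_2: (-2)(-7) − (-13)(-5) = -51
A_2→A_3: (-13)(0) − (-6)(-7) = -42
A_3→A_4: (-6)(14.5) − (-0.5)(0) = -87
A_4→A_5: (-0.5)(4) − (1.5)(14.5) = -23.75
A_5→A_6: (1.5)(1) − (8)(4) = -30.5
A_6→A_7: (8)(-6) − (6)(1) = -54
A_7→A_1: (6)(-5) − (-2)(-6) = -42
Σ = -330.25
Area = |Σ|/2 = 165.125.

165.125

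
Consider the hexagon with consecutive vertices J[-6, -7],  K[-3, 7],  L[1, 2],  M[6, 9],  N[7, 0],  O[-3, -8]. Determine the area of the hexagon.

Apply the shoelace formula: 2A = Σ (x_i·y_{i+1} − x_{i+1}·y_i), indices taken mod 6.
J→K: (-6)(7) − (-3)(-7) = -63
K→L: (-3)(2) − (1)(7) = -13
L→M: (1)(9) − (6)(2) = -3
M→N: (6)(0) − (7)(9) = -63
N→O: (7)(-8) − (-3)(0) = -56
O→J: (-3)(-7) − (-6)(-8) = -27
Σ = -225
Area = |Σ|/2 = 112.5.

112.5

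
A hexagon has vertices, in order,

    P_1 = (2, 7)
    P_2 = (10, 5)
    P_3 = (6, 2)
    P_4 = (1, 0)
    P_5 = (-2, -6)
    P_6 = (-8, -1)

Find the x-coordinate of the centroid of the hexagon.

Apply the shoelace (surveyor's) formula. First the cross-terms c_i = x_i·y_{i+1} − x_{i+1}·y_i:
  -60, -10, -2, -6, -46, -54  ⇒  2A = -178, A = -89.
Then Σ (x_i + x_{i+1})·c_i = -104, so x̄ = -104 / (6·(-89)) = 52/267.

52/267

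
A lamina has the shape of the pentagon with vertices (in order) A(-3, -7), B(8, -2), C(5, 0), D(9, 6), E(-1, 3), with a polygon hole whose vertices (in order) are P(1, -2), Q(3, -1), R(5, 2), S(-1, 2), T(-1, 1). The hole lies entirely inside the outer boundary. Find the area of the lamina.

Outer boundary:
Apply the shoelace (surveyor's) formula: 2A = Σ (x_i·y_{i+1} − x_{i+1}·y_i), indices taken mod 5.
Σ = (62) + (10) + (30) + (33) + (16) = 151
Area = |Σ|/2 = 75.5.
Hole:
Apply the shoelace formula: 2A = Σ (x_i·y_{i+1} − x_{i+1}·y_i), indices taken mod 5.
P→Q: (1)(-1) − (3)(-2) = 5
Q→R: (3)(2) − (5)(-1) = 11
R→S: (5)(2) − (-1)(2) = 12
S→T: (-1)(1) − (-1)(2) = 1
T→P: (-1)(-2) − (1)(1) = 1
Σ = 30
Area = |Σ|/2 = 15.
Net area = 75.5 − 15 = 60.5.

60.5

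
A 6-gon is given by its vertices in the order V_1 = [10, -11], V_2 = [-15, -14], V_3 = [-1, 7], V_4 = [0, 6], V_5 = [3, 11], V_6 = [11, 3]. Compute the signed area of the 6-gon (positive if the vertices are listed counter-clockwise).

-355.5

V_1→V_2: (10)(-14) − (-15)(-11) = -305
V_2→V_3: (-15)(7) − (-1)(-14) = -119
V_3→V_4: (-1)(6) − (0)(7) = -6
V_4→V_5: (0)(11) − (3)(6) = -18
V_5→V_6: (3)(3) − (11)(11) = -112
V_6→V_1: (11)(-11) − (10)(3) = -151
Σ = -711
Signed area = Σ/2 = -355.5 (negative ⇒ clockwise traversal).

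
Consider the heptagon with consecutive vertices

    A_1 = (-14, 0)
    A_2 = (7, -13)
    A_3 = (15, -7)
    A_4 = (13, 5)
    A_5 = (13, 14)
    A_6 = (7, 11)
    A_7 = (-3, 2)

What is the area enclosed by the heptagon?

Apply the shoelace formula: 2A = Σ (x_i·y_{i+1} − x_{i+1}·y_i), indices taken mod 7.
Cross-terms: 182, 146, 166, 117, 45, 47, 28  ⇒  Σ = 731
Area = |Σ|/2 = 365.5.

365.5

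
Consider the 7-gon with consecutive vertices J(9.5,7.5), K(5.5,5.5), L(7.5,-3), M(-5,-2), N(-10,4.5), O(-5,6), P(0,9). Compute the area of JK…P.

143.625

Apply the shoelace formula: 2A = Σ (x_i·y_{i+1} − x_{i+1}·y_i), indices taken mod 7.
J→K: (9.5)(5.5) − (5.5)(7.5) = 11
K→L: (5.5)(-3) − (7.5)(5.5) = -57.75
L→M: (7.5)(-2) − (-5)(-3) = -30
M→N: (-5)(4.5) − (-10)(-2) = -42.5
N→O: (-10)(6) − (-5)(4.5) = -37.5
O→P: (-5)(9) − (0)(6) = -45
P→J: (0)(7.5) − (9.5)(9) = -85.5
Σ = -287.25
Area = |Σ|/2 = 143.625.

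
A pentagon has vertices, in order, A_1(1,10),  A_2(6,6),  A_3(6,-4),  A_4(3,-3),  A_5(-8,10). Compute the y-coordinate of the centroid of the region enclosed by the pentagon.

75/17

Apply the surveyor's formula. First the cross-terms c_i = x_i·y_{i+1} − x_{i+1}·y_i:
  -54, -60, -6, 6, -90  ⇒  2A = -204, A = -102.
Then Σ (y_i + y_{i+1})·c_i = -2700, so ȳ = -2700 / (6·(-102)) = 75/17.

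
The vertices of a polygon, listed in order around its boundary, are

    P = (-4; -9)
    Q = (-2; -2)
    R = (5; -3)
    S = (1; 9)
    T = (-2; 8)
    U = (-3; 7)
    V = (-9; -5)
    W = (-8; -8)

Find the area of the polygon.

Apply the shoelace (surveyor's) formula: 2A = Σ (x_i·y_{i+1} − x_{i+1}·y_i), indices taken mod 8.
Σ = (-10) + (16) + (48) + (26) + (10) + (78) + (32) + (40) = 240
Area = |Σ|/2 = 120.

120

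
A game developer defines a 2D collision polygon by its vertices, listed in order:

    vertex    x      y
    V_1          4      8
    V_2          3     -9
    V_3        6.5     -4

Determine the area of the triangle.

Σ = (-60) + (46.5) + (68) = 54.5
Area = |Σ|/2 = 27.25.

27.25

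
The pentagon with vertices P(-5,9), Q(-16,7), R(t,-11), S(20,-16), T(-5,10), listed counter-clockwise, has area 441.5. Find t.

-11

The doubled signed area Σ (x_i y_{i+1} − x_{i+1} y_i) is linear in t.
With t=0 it equals 630; the coefficient of t is -23 (from the two edges through R).
So -23·t + 630 = 2·441.5 = 883 ⇒ t = -11.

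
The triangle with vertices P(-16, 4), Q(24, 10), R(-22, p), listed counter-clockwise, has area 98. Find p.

The doubled signed area Σ (x_i y_{i+1} − x_{i+1} y_i) is linear in p.
With p=0 it equals -124; the coefficient of p is 40 (from the two edges through R).
So 40·p + -124 = 2·98 = 196 ⇒ p = 8.

8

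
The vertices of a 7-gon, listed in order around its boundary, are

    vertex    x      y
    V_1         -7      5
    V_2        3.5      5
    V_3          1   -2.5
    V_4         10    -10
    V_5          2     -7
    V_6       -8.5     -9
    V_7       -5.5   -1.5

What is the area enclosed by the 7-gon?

Σ = (-52.5) + (-13.75) + (15) + (-50) + (-77.5) + (-36.75) + (-38) = -253.5
Area = |Σ|/2 = 126.75.

126.75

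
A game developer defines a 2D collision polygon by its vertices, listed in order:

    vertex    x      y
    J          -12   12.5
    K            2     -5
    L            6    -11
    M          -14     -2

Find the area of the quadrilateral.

Apply the surveyor's formula: 2A = Σ (x_i·y_{i+1} − x_{i+1}·y_i), indices taken mod 4.
Σ = (35) + (8) + (-166) + (-199) = -322
Area = |Σ|/2 = 161.

161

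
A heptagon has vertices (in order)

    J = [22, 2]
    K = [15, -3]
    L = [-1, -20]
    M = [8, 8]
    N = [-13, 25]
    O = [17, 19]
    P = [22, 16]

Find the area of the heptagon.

J→K: (22)(-3) − (15)(2) = -96
K→L: (15)(-20) − (-1)(-3) = -303
L→M: (-1)(8) − (8)(-20) = 152
M→N: (8)(25) − (-13)(8) = 304
N→O: (-13)(19) − (17)(25) = -672
O→P: (17)(16) − (22)(19) = -146
P→J: (22)(2) − (22)(16) = -308
Σ = -1069
Area = |Σ|/2 = 534.5.

534.5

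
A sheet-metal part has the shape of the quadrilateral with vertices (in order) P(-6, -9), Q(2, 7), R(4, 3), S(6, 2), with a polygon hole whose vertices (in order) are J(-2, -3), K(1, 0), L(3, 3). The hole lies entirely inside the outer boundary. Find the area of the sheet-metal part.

Outer boundary:
Σ = (-24) + (-22) + (-10) + (-42) = -98
Area = |Σ|/2 = 49.
Hole:
Apply the shoelace formula: 2A = Σ (x_i·y_{i+1} − x_{i+1}·y_i), indices taken mod 3.
J→K: (-2)(0) − (1)(-3) = 3
K→L: (1)(3) − (3)(0) = 3
L→J: (3)(-3) − (-2)(3) = -3
Σ = 3
Area = |Σ|/2 = 1.5.
Net area = 49 − 1.5 = 47.5.

47.5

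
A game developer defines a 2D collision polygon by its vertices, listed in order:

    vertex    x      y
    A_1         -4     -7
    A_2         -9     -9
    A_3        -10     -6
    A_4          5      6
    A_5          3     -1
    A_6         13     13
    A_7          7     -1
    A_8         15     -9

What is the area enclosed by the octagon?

Apply the shoelace (surveyor's) formula: 2A = Σ (x_i·y_{i+1} − x_{i+1}·y_i), indices taken mod 8.
Σ = (-27) + (-36) + (-30) + (-23) + (52) + (-104) + (-48) + (-141) = -357
Area = |Σ|/2 = 178.5.

178.5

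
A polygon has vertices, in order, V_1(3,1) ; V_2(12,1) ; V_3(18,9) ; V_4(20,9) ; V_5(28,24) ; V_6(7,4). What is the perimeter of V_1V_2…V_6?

72

|V_1V_2| = √((9)² + (0)²) = √81 = 9
|V_2V_3| = √((6)² + (8)²) = √100 = 10
|V_3V_4| = √((2)² + (0)²) = √4 = 2
|V_4V_5| = √((8)² + (15)²) = √289 = 17
|V_5V_6| = √((-21)² + (-20)²) = √841 = 29
|V_6V_1| = √((-4)² + (-3)²) = √25 = 5
Perimeter = 9 + 10 + 2 + 17 + 29 + 5 = 72.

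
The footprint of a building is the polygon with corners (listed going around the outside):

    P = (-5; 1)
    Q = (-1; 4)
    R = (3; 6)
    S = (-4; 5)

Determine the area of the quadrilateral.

11.5

Σ = (-19) + (-18) + (39) + (21) = 23
Area = |Σ|/2 = 11.5.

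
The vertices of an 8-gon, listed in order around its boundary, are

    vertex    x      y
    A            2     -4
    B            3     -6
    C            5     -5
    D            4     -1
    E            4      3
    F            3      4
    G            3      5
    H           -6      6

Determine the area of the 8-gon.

Apply Gauss's area formula: 2A = Σ (x_i·y_{i+1} − x_{i+1}·y_i), indices taken mod 8.
Cross-terms: 0, 15, 15, 16, 7, 3, 48, 12  ⇒  Σ = 116
Area = |Σ|/2 = 58.

58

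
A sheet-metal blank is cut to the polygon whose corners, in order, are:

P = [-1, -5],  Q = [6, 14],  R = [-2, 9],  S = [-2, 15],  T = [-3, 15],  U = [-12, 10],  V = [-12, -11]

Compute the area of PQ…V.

276

Apply the shoelace formula: 2A = Σ (x_i·y_{i+1} − x_{i+1}·y_i), indices taken mod 7.
Cross-terms: 16, 82, -12, 15, 150, 252, 49  ⇒  Σ = 552
Area = |Σ|/2 = 276.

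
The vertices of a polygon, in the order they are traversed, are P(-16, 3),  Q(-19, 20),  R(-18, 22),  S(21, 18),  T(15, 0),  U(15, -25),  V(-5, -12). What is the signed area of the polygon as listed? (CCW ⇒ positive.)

-1132

Apply the shoelace (surveyor's) formula: 2A = Σ (x_i·y_{i+1} − x_{i+1}·y_i), indices taken mod 7.
Σ = (-263) + (-58) + (-786) + (-270) + (-375) + (-305) + (-207) = -2264
Signed area = Σ/2 = -1132 (negative ⇒ clockwise traversal).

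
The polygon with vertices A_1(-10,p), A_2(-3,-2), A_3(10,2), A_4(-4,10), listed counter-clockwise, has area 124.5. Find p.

-7

The doubled signed area Σ (x_i y_{i+1} − x_{i+1} y_i) is linear in p.
With p=0 it equals 242; the coefficient of p is -1 (from the two edges through A_1).
So -1·p + 242 = 2·124.5 = 249 ⇒ p = -7.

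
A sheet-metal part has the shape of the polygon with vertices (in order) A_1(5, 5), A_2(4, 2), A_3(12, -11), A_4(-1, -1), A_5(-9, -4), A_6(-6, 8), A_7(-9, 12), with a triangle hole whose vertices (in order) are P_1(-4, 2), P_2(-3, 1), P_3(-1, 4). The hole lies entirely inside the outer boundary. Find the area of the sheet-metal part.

151

Outer boundary:
Apply the shoelace formula: 2A = Σ (x_i·y_{i+1} − x_{i+1}·y_i), indices taken mod 7.
Σ = (-10) + (-68) + (-23) + (-5) + (-96) + (0) + (-105) = -307
Area = |Σ|/2 = 153.5.
Hole:
Σ = (2) + (-11) + (14) = 5
Area = |Σ|/2 = 2.5.
Net area = 153.5 − 2.5 = 151.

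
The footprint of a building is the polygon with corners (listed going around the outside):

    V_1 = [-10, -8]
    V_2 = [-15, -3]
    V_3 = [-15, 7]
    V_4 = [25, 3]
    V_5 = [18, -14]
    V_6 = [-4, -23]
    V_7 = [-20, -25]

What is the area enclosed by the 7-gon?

Σ = (-90) + (-150) + (-220) + (-404) + (-470) + (-360) + (-90) = -1784
Area = |Σ|/2 = 892.

892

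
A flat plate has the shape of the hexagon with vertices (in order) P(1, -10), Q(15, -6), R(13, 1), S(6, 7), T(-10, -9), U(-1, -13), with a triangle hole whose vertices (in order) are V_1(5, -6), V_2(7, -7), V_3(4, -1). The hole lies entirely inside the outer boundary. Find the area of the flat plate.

Outer boundary:
Apply the shoelace (surveyor's) formula: 2A = Σ (x_i·y_{i+1} − x_{i+1}·y_i), indices taken mod 6.
P→Q: (1)(-6) − (15)(-10) = 144
Q→R: (15)(1) − (13)(-6) = 93
R→S: (13)(7) − (6)(1) = 85
S→T: (6)(-9) − (-10)(7) = 16
T→U: (-10)(-13) − (-1)(-9) = 121
U→P: (-1)(-10) − (1)(-13) = 23
Σ = 482
Area = |Σ|/2 = 241.
Hole:
Apply the shoelace (surveyor's) formula: 2A = Σ (x_i·y_{i+1} − x_{i+1}·y_i), indices taken mod 3.
Σ = (7) + (21) + (-19) = 9
Area = |Σ|/2 = 4.5.
Net area = 241 − 4.5 = 236.5.

236.5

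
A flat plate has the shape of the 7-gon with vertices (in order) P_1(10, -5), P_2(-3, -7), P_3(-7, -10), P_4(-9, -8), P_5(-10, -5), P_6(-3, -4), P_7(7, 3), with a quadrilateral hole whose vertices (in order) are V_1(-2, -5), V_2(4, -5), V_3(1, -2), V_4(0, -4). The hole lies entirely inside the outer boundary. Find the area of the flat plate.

Outer boundary:
Cross-terms: -85, -19, -34, -35, 25, 19, -65  ⇒  Σ = -194
Area = |Σ|/2 = 97.
Hole:
Apply Gauss's area formula: 2A = Σ (x_i·y_{i+1} − x_{i+1}·y_i), indices taken mod 4.
Σ = (30) + (-3) + (-4) + (-8) = 15
Area = |Σ|/2 = 7.5.
Net area = 97 − 7.5 = 89.5.

89.5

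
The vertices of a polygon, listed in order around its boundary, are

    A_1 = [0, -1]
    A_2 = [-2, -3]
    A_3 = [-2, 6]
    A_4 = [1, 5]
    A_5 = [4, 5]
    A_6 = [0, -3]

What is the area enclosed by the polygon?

Apply Gauss's area formula: 2A = Σ (x_i·y_{i+1} − x_{i+1}·y_i), indices taken mod 6.
Σ = (-2) + (-18) + (-16) + (-15) + (-12) + (0) = -63
Area = |Σ|/2 = 31.5.

31.5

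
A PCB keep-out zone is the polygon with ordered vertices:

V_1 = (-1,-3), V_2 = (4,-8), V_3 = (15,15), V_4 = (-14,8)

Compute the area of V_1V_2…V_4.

Apply Gauss's area formula: 2A = Σ (x_i·y_{i+1} − x_{i+1}·y_i), indices taken mod 4.
Σ = (20) + (180) + (330) + (50) = 580
Area = |Σ|/2 = 290.

290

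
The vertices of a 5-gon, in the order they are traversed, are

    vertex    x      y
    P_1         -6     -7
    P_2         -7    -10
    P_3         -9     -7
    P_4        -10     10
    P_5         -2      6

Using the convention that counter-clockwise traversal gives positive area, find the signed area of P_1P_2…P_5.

-90

Apply the surveyor's formula: 2A = Σ (x_i·y_{i+1} − x_{i+1}·y_i), indices taken mod 5.
Σ = (11) + (-41) + (-160) + (-40) + (50) = -180
Signed area = Σ/2 = -90 (negative ⇒ clockwise traversal).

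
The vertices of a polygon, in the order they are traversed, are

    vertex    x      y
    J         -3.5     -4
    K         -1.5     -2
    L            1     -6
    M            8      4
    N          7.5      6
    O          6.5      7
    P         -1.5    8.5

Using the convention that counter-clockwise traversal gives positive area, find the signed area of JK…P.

Apply the shoelace (surveyor's) formula: 2A = Σ (x_i·y_{i+1} − x_{i+1}·y_i), indices taken mod 7.
Cross-terms: 1, 11, 52, 18, 13.5, 65.75, 35.75  ⇒  Σ = 197
Signed area = Σ/2 = 98.5 (positive ⇒ counter-clockwise traversal).

98.5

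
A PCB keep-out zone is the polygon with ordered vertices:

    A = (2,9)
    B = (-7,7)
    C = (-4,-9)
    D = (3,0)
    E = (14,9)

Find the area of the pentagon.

Apply the surveyor's formula: 2A = Σ (x_i·y_{i+1} − x_{i+1}·y_i), indices taken mod 5.
A→B: (2)(7) − (-7)(9) = 77
B→C: (-7)(-9) − (-4)(7) = 91
C→D: (-4)(0) − (3)(-9) = 27
D→E: (3)(9) − (14)(0) = 27
E→A: (14)(9) − (2)(9) = 108
Σ = 330
Area = |Σ|/2 = 165.

165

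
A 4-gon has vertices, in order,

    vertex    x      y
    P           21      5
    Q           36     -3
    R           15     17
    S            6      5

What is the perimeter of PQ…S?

|PQ| = √((15)² + (-8)²) = √289 = 17
|QR| = √((-21)² + (20)²) = √841 = 29
|RS| = √((-9)² + (-12)²) = √225 = 15
|SP| = √((15)² + (0)²) = √225 = 15
Perimeter = 17 + 29 + 15 + 15 = 76.

76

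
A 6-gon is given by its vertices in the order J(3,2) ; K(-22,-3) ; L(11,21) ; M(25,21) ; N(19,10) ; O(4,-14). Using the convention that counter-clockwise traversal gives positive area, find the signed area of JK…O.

-546.5

Apply the shoelace formula: 2A = Σ (x_i·y_{i+1} − x_{i+1}·y_i), indices taken mod 6.
Σ = (35) + (-429) + (-294) + (-149) + (-306) + (50) = -1093
Signed area = Σ/2 = -546.5 (negative ⇒ clockwise traversal).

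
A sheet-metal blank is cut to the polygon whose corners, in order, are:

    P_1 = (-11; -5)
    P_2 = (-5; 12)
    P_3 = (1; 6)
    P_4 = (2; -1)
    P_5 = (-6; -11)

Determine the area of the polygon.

Cross-terms: -157, -42, -13, -28, -91  ⇒  Σ = -331
Area = |Σ|/2 = 165.5.

165.5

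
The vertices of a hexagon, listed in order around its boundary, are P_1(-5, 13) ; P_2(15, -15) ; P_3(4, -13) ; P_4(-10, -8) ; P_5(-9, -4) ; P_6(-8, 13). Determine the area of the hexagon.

P_1→P_2: (-5)(-15) − (15)(13) = -120
P_2→P_3: (15)(-13) − (4)(-15) = -135
P_3→P_4: (4)(-8) − (-10)(-13) = -162
P_4→P_5: (-10)(-4) − (-9)(-8) = -32
P_5→P_6: (-9)(13) − (-8)(-4) = -149
P_6→P_1: (-8)(13) − (-5)(13) = -39
Σ = -637
Area = |Σ|/2 = 318.5.

318.5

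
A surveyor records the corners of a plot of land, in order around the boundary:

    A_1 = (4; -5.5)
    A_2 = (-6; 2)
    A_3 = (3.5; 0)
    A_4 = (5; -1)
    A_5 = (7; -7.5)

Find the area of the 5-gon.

37.25

A_1→A_2: (4)(2) − (-6)(-5.5) = -25
A_2→A_3: (-6)(0) − (3.5)(2) = -7
A_3→A_4: (3.5)(-1) − (5)(0) = -3.5
A_4→A_5: (5)(-7.5) − (7)(-1) = -30.5
A_5→A_1: (7)(-5.5) − (4)(-7.5) = -8.5
Σ = -74.5
Area = |Σ|/2 = 37.25.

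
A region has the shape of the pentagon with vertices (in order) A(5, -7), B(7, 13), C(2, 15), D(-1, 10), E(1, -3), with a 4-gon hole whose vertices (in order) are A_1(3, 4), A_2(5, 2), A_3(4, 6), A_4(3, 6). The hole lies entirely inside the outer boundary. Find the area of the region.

Outer boundary:
Apply the shoelace formula: 2A = Σ (x_i·y_{i+1} − x_{i+1}·y_i), indices taken mod 5.
Σ = (114) + (79) + (35) + (-7) + (8) = 229
Area = |Σ|/2 = 114.5.
Hole:
Cross-terms: -14, 22, 6, -6  ⇒  Σ = 8
Area = |Σ|/2 = 4.
Net area = 114.5 − 4 = 110.5.

110.5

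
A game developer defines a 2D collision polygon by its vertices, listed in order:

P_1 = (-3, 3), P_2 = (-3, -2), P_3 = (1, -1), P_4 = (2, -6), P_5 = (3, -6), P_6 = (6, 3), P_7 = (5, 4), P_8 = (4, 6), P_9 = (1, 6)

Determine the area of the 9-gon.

Apply the shoelace (surveyor's) formula: 2A = Σ (x_i·y_{i+1} − x_{i+1}·y_i), indices taken mod 9.
Σ = (15) + (5) + (-4) + (6) + (45) + (9) + (14) + (18) + (21) = 129
Area = |Σ|/2 = 64.5.

64.5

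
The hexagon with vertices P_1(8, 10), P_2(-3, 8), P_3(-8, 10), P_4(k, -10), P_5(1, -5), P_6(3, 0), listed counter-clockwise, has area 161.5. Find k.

-4

Write out the shoelace sum; only the two edges meeting at P_4 involve k:
2·Area = [((-8)·(-10) − k·10) + (k·(-5) − 1·(-10))] + 173
       = -15·k + 263 = 323
⇒ k = -4.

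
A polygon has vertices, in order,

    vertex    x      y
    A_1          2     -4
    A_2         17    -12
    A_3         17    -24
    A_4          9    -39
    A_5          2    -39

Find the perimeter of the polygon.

88

|A_1A_2| = √((15)² + (-8)²) = √289 = 17
|A_2A_3| = √((0)² + (-12)²) = √144 = 12
|A_3A_4| = √((-8)² + (-15)²) = √289 = 17
|A_4A_5| = √((-7)² + (0)²) = √49 = 7
|A_5A_1| = √((0)² + (35)²) = √1225 = 35
Perimeter = 17 + 12 + 17 + 7 + 35 = 88.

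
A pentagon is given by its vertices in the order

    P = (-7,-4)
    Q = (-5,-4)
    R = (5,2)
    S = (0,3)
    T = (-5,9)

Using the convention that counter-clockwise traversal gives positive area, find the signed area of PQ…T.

65.5

Apply the shoelace formula: 2A = Σ (x_i·y_{i+1} − x_{i+1}·y_i), indices taken mod 5.
Cross-terms: 8, 10, 15, 15, 83  ⇒  Σ = 131
Signed area = Σ/2 = 65.5 (positive ⇒ counter-clockwise traversal).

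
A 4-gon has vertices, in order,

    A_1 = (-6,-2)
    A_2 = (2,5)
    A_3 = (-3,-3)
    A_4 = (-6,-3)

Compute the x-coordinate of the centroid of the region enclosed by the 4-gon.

Apply the shoelace (surveyor's) formula. First the cross-terms c_i = x_i·y_{i+1} − x_{i+1}·y_i:
  -26, 9, -9, -6  ⇒  2A = -32, A = -16.
Then Σ (x_i + x_{i+1})·c_i = 248, so x̄ = 248 / (6·(-16)) = -31/12.

-31/12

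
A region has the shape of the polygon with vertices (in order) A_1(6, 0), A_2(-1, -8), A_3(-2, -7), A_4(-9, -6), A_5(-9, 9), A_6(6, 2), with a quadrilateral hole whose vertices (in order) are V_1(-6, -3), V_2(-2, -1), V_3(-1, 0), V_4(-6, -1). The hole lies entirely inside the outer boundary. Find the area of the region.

157.5

Outer boundary:
Apply the shoelace (surveyor's) formula: 2A = Σ (x_i·y_{i+1} − x_{i+1}·y_i), indices taken mod 6.
Cross-terms: -48, -9, -51, -135, -72, -12  ⇒  Σ = -327
Area = |Σ|/2 = 163.5.
Hole:
Apply Gauss's area formula: 2A = Σ (x_i·y_{i+1} − x_{i+1}·y_i), indices taken mod 4.
Σ = (0) + (-1) + (1) + (12) = 12
Area = |Σ|/2 = 6.
Net area = 163.5 − 6 = 157.5.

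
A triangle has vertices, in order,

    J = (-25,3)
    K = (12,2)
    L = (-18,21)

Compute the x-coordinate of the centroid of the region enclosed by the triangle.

-31/3

Apply the shoelace (surveyor's) formula. First the cross-terms c_i = x_i·y_{i+1} − x_{i+1}·y_i:
  -86, 288, 471  ⇒  2A = 673, A = 336.5.
Then Σ (x_i + x_{i+1})·c_i = -20863, so x̄ = -20863 / (6·336.5) = -31/3.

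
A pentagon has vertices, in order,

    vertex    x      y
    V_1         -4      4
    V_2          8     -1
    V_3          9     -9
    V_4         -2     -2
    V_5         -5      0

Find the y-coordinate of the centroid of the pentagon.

Apply Gauss's area formula. First the cross-terms c_i = x_i·y_{i+1} − x_{i+1}·y_i:
  -28, -63, -36, -10, -20  ⇒  2A = -157, A = -78.5.
Then Σ (y_i + y_{i+1})·c_i = 882, so ȳ = 882 / (6·(-78.5)) = -294/157.

-294/157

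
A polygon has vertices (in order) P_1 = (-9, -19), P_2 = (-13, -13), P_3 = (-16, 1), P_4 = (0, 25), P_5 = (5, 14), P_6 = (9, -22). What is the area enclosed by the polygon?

740.5

Apply Gauss's area formula: 2A = Σ (x_i·y_{i+1} − x_{i+1}·y_i), indices taken mod 6.
Σ = (-130) + (-221) + (-400) + (-125) + (-236) + (-369) = -1481
Area = |Σ|/2 = 740.5.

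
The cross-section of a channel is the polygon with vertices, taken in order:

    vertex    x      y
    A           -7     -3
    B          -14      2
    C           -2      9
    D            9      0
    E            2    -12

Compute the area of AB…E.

228.5

Σ = (-56) + (-122) + (-81) + (-108) + (-90) = -457
Area = |Σ|/2 = 228.5.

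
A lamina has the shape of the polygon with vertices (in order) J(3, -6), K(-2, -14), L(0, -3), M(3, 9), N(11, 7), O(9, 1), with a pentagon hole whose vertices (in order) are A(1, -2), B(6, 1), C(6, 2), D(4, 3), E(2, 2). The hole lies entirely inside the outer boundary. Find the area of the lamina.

Outer boundary:
Apply the shoelace formula: 2A = Σ (x_i·y_{i+1} − x_{i+1}·y_i), indices taken mod 6.
J→K: (3)(-14) − (-2)(-6) = -54
K→L: (-2)(-3) − (0)(-14) = 6
L→M: (0)(9) − (3)(-3) = 9
M→N: (3)(7) − (11)(9) = -78
N→O: (11)(1) − (9)(7) = -52
O→J: (9)(-6) − (3)(1) = -57
Σ = -226
Area = |Σ|/2 = 113.
Hole:
Apply the shoelace formula: 2A = Σ (x_i·y_{i+1} − x_{i+1}·y_i), indices taken mod 5.
Σ = (13) + (6) + (10) + (2) + (-6) = 25
Area = |Σ|/2 = 12.5.
Net area = 113 − 12.5 = 100.5.

100.5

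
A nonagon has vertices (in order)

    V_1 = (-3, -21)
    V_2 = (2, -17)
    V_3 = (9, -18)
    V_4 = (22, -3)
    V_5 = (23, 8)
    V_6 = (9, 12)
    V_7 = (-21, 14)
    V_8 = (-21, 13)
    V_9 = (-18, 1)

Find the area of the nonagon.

Σ = (93) + (117) + (369) + (245) + (204) + (378) + (21) + (213) + (381) = 2021
Area = |Σ|/2 = 1010.5.

1010.5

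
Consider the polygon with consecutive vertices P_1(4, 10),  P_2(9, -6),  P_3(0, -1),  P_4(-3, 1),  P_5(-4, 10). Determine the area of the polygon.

Apply the shoelace formula: 2A = Σ (x_i·y_{i+1} − x_{i+1}·y_i), indices taken mod 5.
Σ = (-114) + (-9) + (-3) + (-26) + (-80) = -232
Area = |Σ|/2 = 116.

116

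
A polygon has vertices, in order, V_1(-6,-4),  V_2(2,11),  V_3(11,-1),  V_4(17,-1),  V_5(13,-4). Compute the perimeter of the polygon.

|V_1V_2| = √((8)² + (15)²) = √289 = 17
|V_2V_3| = √((9)² + (-12)²) = √225 = 15
|V_3V_4| = √((6)² + (0)²) = √36 = 6
|V_4V_5| = √((-4)² + (-3)²) = √25 = 5
|V_5V_1| = √((-19)² + (0)²) = √361 = 19
Perimeter = 17 + 15 + 6 + 5 + 19 = 62.

62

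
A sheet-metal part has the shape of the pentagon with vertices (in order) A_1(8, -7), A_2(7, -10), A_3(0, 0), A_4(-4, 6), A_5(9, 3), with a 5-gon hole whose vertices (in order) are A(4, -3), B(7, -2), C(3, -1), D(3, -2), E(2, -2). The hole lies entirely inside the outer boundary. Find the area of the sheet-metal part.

Outer boundary:
Apply the surveyor's formula: 2A = Σ (x_i·y_{i+1} − x_{i+1}·y_i), indices taken mod 5.
A_1→A_2: (8)(-10) − (7)(-7) = -31
A_2→A_3: (7)(0) − (0)(-10) = 0
A_3→A_4: (0)(6) − (-4)(0) = 0
A_4→A_5: (-4)(3) − (9)(6) = -66
A_5→A_1: (9)(-7) − (8)(3) = -87
Σ = -184
Area = |Σ|/2 = 92.
Hole:
Σ = (13) + (-1) + (-3) + (-2) + (2) = 9
Area = |Σ|/2 = 4.5.
Net area = 92 − 4.5 = 87.5.

87.5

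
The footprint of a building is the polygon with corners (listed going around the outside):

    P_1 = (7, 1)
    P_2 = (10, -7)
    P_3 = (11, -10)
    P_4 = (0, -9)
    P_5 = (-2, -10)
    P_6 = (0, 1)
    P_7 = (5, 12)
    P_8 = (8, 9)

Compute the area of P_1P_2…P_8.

Apply the surveyor's formula: 2A = Σ (x_i·y_{i+1} − x_{i+1}·y_i), indices taken mod 8.
P_1→P_2: (7)(-7) − (10)(1) = -59
P_2→P_3: (10)(-10) − (11)(-7) = -23
P_3→P_4: (11)(-9) − (0)(-10) = -99
P_4→P_5: (0)(-10) − (-2)(-9) = -18
P_5→P_6: (-2)(1) − (0)(-10) = -2
P_6→P_7: (0)(12) − (5)(1) = -5
P_7→P_8: (5)(9) − (8)(12) = -51
P_8→P_1: (8)(1) − (7)(9) = -55
Σ = -312
Area = |Σ|/2 = 156.

156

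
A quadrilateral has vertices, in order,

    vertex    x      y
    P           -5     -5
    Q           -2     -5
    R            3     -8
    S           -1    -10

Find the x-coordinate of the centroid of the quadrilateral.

-40/37

Apply Gauss's area formula. First the cross-terms c_i = x_i·y_{i+1} − x_{i+1}·y_i:
  15, 31, -38, -45  ⇒  2A = -37, A = -18.5.
Then Σ (x_i + x_{i+1})·c_i = 120, so x̄ = 120 / (6·(-18.5)) = -40/37.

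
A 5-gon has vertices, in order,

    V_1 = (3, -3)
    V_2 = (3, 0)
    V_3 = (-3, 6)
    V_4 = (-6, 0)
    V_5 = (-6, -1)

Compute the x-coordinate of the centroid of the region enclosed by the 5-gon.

Apply the surveyor's formula. First the cross-terms c_i = x_i·y_{i+1} − x_{i+1}·y_i:
  9, 18, 36, 6, 21  ⇒  2A = 90, A = 45.
Then Σ (x_i + x_{i+1})·c_i = -405, so x̄ = -405 / (6·45) = -1.5.

-1.5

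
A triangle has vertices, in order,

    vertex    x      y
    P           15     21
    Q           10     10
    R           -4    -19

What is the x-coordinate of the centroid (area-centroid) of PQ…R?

Apply the shoelace formula. First the cross-terms c_i = x_i·y_{i+1} − x_{i+1}·y_i:
  -60, -150, 201  ⇒  2A = -9, A = -4.5.
Then Σ (x_i + x_{i+1})·c_i = -189, so x̄ = -189 / (6·(-4.5)) = 7.

7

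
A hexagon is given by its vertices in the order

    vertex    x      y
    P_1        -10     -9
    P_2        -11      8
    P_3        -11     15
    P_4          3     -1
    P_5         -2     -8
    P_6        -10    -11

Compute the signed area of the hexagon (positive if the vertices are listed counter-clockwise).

-197

Apply the shoelace formula: 2A = Σ (x_i·y_{i+1} − x_{i+1}·y_i), indices taken mod 6.
Σ = (-179) + (-77) + (-34) + (-26) + (-58) + (-20) = -394
Signed area = Σ/2 = -197 (negative ⇒ clockwise traversal).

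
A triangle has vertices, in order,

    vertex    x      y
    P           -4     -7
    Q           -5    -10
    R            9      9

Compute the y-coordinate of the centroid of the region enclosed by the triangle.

-8/3

Apply Gauss's area formula. First the cross-terms c_i = x_i·y_{i+1} − x_{i+1}·y_i:
  5, 45, -27  ⇒  2A = 23, A = 11.5.
Then Σ (y_i + y_{i+1})·c_i = -184, so ȳ = -184 / (6·11.5) = -8/3.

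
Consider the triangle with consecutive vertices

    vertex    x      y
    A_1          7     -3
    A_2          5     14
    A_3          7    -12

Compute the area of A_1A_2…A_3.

Apply the surveyor's formula: 2A = Σ (x_i·y_{i+1} − x_{i+1}·y_i), indices taken mod 3.
Cross-terms: 113, -158, 63  ⇒  Σ = 18
Area = |Σ|/2 = 9.

9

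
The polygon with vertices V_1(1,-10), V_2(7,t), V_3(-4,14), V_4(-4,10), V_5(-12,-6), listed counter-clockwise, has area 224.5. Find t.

The doubled signed area Σ (x_i y_{i+1} − x_{i+1} y_i) is linear in t.
With t=0 it equals 454; the coefficient of t is 5 (from the two edges through V_2).
So 5·t + 454 = 2·224.5 = 449 ⇒ t = -1.

-1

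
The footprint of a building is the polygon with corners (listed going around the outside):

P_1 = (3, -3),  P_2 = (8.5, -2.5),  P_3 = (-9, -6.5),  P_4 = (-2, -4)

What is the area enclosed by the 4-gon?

9.375

P_1→P_2: (3)(-2.5) − (8.5)(-3) = 18
P_2→P_3: (8.5)(-6.5) − (-9)(-2.5) = -77.75
P_3→P_4: (-9)(-4) − (-2)(-6.5) = 23
P_4→P_1: (-2)(-3) − (3)(-4) = 18
Σ = -18.75
Area = |Σ|/2 = 9.375.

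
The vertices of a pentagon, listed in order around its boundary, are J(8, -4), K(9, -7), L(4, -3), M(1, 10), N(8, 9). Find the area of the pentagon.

Apply Gauss's area formula: 2A = Σ (x_i·y_{i+1} − x_{i+1}·y_i), indices taken mod 5.
Σ = (-20) + (1) + (43) + (-71) + (-104) = -151
Area = |Σ|/2 = 75.5.

75.5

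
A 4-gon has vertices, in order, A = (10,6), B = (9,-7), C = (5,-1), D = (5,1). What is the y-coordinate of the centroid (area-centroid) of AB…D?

-14/51

Apply the shoelace formula. First the cross-terms c_i = x_i·y_{i+1} − x_{i+1}·y_i:
  -124, 26, 10, 20  ⇒  2A = -68, A = -34.
Then Σ (y_i + y_{i+1})·c_i = 56, so ȳ = 56 / (6·(-34)) = -14/51.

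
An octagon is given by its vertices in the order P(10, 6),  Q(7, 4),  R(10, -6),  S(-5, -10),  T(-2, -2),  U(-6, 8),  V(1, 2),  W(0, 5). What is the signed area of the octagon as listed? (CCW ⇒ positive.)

-158.5

P→Q: (10)(4) − (7)(6) = -2
Q→R: (7)(-6) − (10)(4) = -82
R→S: (10)(-10) − (-5)(-6) = -130
S→T: (-5)(-2) − (-2)(-10) = -10
T→U: (-2)(8) − (-6)(-2) = -28
U→V: (-6)(2) − (1)(8) = -20
V→W: (1)(5) − (0)(2) = 5
W→P: (0)(6) − (10)(5) = -50
Σ = -317
Signed area = Σ/2 = -158.5 (negative ⇒ clockwise traversal).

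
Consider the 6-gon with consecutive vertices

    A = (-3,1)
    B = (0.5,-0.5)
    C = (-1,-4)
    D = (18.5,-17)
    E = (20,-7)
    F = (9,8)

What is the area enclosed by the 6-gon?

Apply the shoelace (surveyor's) formula: 2A = Σ (x_i·y_{i+1} − x_{i+1}·y_i), indices taken mod 6.
A→B: (-3)(-0.5) − (0.5)(1) = 1
B→C: (0.5)(-4) − (-1)(-0.5) = -2.5
C→D: (-1)(-17) − (18.5)(-4) = 91
D→E: (18.5)(-7) − (20)(-17) = 210.5
E→F: (20)(8) − (9)(-7) = 223
F→A: (9)(1) − (-3)(8) = 33
Σ = 556
Area = |Σ|/2 = 278.

278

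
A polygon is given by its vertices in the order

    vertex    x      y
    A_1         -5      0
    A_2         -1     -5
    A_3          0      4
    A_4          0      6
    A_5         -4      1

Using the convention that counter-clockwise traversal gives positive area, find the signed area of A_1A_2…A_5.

Apply the shoelace (surveyor's) formula: 2A = Σ (x_i·y_{i+1} − x_{i+1}·y_i), indices taken mod 5.
Cross-terms: 25, -4, 0, 24, 5  ⇒  Σ = 50
Signed area = Σ/2 = 25 (positive ⇒ counter-clockwise traversal).

25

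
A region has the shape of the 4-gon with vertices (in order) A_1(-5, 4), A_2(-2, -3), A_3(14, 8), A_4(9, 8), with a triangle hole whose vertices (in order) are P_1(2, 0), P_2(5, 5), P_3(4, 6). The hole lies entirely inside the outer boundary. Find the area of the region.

Outer boundary:
Apply the shoelace formula: 2A = Σ (x_i·y_{i+1} − x_{i+1}·y_i), indices taken mod 4.
Cross-terms: 23, 26, 40, 76  ⇒  Σ = 165
Area = |Σ|/2 = 82.5.
Hole:
Cross-terms: 10, 10, -12  ⇒  Σ = 8
Area = |Σ|/2 = 4.
Net area = 82.5 − 4 = 78.5.

78.5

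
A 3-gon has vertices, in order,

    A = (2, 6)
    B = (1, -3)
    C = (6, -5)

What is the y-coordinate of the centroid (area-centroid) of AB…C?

-2/3

Apply the shoelace formula. First the cross-terms c_i = x_i·y_{i+1} − x_{i+1}·y_i:
  -12, 13, 46  ⇒  2A = 47, A = 23.5.
Then Σ (y_i + y_{i+1})·c_i = -94, so ȳ = -94 / (6·23.5) = -2/3.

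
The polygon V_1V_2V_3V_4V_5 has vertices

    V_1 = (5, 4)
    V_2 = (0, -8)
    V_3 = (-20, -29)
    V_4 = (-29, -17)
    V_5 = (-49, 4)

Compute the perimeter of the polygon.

140

|V_1V_2| = √((-5)² + (-12)²) = √169 = 13
|V_2V_3| = √((-20)² + (-21)²) = √841 = 29
|V_3V_4| = √((-9)² + (12)²) = √225 = 15
|V_4V_5| = √((-20)² + (21)²) = √841 = 29
|V_5V_1| = √((54)² + (0)²) = √2916 = 54
Perimeter = 13 + 29 + 15 + 29 + 54 = 140.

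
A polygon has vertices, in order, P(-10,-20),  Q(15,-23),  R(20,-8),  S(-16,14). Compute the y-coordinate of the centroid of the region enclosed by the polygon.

Apply the shoelace formula. First the cross-terms c_i = x_i·y_{i+1} − x_{i+1}·y_i:
  530, 340, 152, 460  ⇒  2A = 1482, A = 741.
Then Σ (y_i + y_{i+1})·c_i = -35178, so ȳ = -35178 / (6·741) = -451/57.

-451/57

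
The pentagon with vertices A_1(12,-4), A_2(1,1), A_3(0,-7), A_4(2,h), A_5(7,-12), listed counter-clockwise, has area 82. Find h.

The doubled signed area Σ (x_i y_{i+1} − x_{i+1} y_i) is linear in h.
With h=0 it equals 115; the coefficient of h is -7 (from the two edges through A_4).
So -7·h + 115 = 2·82 = 164 ⇒ h = -7.

-7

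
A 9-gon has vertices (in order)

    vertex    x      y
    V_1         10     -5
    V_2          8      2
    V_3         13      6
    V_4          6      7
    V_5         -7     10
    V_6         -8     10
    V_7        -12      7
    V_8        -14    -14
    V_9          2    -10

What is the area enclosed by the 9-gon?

Cross-terms: 60, 22, 55, 109, 10, 64, 266, 168, 90  ⇒  Σ = 844
Area = |Σ|/2 = 422.

422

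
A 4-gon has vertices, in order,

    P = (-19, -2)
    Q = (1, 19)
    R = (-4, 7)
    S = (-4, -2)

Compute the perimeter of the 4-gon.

|PQ| = √((20)² + (21)²) = √841 = 29
|QR| = √((-5)² + (-12)²) = √169 = 13
|RS| = √((0)² + (-9)²) = √81 = 9
|SP| = √((-15)² + (0)²) = √225 = 15
Perimeter = 29 + 13 + 9 + 15 = 66.

66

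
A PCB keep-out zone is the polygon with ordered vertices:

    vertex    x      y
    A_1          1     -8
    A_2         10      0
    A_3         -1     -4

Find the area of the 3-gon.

Apply Gauss's area formula: 2A = Σ (x_i·y_{i+1} − x_{i+1}·y_i), indices taken mod 3.
Cross-terms: 80, -40, 12  ⇒  Σ = 52
Area = |Σ|/2 = 26.

26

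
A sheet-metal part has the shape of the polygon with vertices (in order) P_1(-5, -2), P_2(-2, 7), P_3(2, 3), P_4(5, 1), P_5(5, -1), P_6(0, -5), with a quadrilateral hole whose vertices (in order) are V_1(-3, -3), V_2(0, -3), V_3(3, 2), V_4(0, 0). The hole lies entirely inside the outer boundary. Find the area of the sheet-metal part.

57

Outer boundary:
Apply the surveyor's formula: 2A = Σ (x_i·y_{i+1} − x_{i+1}·y_i), indices taken mod 6.
Σ = (-39) + (-20) + (-13) + (-10) + (-25) + (-25) = -132
Area = |Σ|/2 = 66.
Hole:
Apply the surveyor's formula: 2A = Σ (x_i·y_{i+1} − x_{i+1}·y_i), indices taken mod 4.
Σ = (9) + (9) + (0) + (0) = 18
Area = |Σ|/2 = 9.
Net area = 66 − 9 = 57.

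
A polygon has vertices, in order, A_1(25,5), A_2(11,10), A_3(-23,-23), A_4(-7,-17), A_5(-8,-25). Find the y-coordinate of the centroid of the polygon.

-1073/171

Apply the surveyor's formula. First the cross-terms c_i = x_i·y_{i+1} − x_{i+1}·y_i:
  195, -23, 230, 39, 585  ⇒  2A = 1026, A = 513.
Then Σ (y_i + y_{i+1})·c_i = -19314, so ȳ = -19314 / (6·513) = -1073/171.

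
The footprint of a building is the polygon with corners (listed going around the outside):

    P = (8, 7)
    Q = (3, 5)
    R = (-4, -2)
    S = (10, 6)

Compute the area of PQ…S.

P→Q: (8)(5) − (3)(7) = 19
Q→R: (3)(-2) − (-4)(5) = 14
R→S: (-4)(6) − (10)(-2) = -4
S→P: (10)(7) − (8)(6) = 22
Σ = 51
Area = |Σ|/2 = 25.5.

25.5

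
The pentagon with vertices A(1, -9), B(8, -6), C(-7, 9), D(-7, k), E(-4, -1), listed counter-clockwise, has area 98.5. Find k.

2

The doubled signed area Σ (x_i y_{i+1} − x_{i+1} y_i) is linear in k.
With k=0 it equals 203; the coefficient of k is -3 (from the two edges through D).
So -3·k + 203 = 2·98.5 = 197 ⇒ k = 2.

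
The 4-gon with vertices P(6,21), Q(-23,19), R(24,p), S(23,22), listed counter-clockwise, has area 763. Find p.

-11

The doubled signed area Σ (x_i y_{i+1} − x_{i+1} y_i) is linear in p.
With p=0 it equals 1020; the coefficient of p is -46 (from the two edges through R).
So -46·p + 1020 = 2·763 = 1526 ⇒ p = -11.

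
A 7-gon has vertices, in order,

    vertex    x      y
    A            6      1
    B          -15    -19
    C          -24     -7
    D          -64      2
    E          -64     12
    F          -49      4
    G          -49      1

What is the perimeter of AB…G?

170

|AB| = √((-21)² + (-20)²) = √841 = 29
|BC| = √((-9)² + (12)²) = √225 = 15
|CD| = √((-40)² + (9)²) = √1681 = 41
|DE| = √((0)² + (10)²) = √100 = 10
|EF| = √((15)² + (-8)²) = √289 = 17
|FG| = √((0)² + (-3)²) = √9 = 3
|GA| = √((55)² + (0)²) = √3025 = 55
Perimeter = 29 + 15 + 41 + 10 + 17 + 3 + 55 = 170.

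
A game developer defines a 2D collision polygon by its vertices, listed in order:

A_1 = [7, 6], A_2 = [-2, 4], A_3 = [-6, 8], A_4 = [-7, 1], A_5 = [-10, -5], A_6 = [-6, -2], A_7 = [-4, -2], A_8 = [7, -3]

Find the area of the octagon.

Apply the surveyor's formula: 2A = Σ (x_i·y_{i+1} − x_{i+1}·y_i), indices taken mod 8.
A_1→A_2: (7)(4) − (-2)(6) = 40
A_2→A_3: (-2)(8) − (-6)(4) = 8
A_3→A_4: (-6)(1) − (-7)(8) = 50
A_4→A_5: (-7)(-5) − (-10)(1) = 45
A_5→A_6: (-10)(-2) − (-6)(-5) = -10
A_6→A_7: (-6)(-2) − (-4)(-2) = 4
A_7→A_8: (-4)(-3) − (7)(-2) = 26
A_8→A_1: (7)(6) − (7)(-3) = 63
Σ = 226
Area = |Σ|/2 = 113.

113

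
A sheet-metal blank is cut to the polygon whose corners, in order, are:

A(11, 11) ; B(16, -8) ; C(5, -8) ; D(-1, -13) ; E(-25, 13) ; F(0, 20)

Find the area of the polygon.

Apply the surveyor's formula: 2A = Σ (x_i·y_{i+1} − x_{i+1}·y_i), indices taken mod 6.
Cross-terms: -264, -88, -73, -338, -500, -220  ⇒  Σ = -1483
Area = |Σ|/2 = 741.5.

741.5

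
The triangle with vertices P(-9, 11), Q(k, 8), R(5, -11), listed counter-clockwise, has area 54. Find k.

Write out the shoelace sum; only the two edges meeting at Q involve k:
2·Area = [((-9)·8 − k·11) + (k·(-11) − 5·8)] + -44
       = -22·k + -156 = 108
⇒ k = -12.

-12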